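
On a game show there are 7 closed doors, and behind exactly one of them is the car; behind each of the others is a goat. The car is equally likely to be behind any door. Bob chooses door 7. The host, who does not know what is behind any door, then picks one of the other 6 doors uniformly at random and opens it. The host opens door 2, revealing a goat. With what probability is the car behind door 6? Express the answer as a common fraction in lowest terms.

1/6

Because the host chose which door to open without knowing where the car is, the choice is independent of the prize location. Learning that door 2 does not hold the car simply rules out that one location and leaves the remaining 6 doors still equally likely by symmetry.
So P(the car behind door 6) = 1/6.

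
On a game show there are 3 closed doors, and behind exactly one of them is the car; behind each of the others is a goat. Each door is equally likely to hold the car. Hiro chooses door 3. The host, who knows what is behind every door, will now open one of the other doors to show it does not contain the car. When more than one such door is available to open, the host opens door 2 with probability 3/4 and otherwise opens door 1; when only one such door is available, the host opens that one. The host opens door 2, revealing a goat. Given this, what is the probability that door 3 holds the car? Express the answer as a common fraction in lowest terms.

Apply Bayes' rule, conditioning on where the car actually is.
If it is behind door 1 (prior 1/3): only door 2 is available, probability 1; weight (1/3)·1 = 1/3.
If it is behind door 2 (prior 1/3): the host opened door 2, so this case is ruled out; weight (1/3)·0 = 0.
If it is behind door 3 (prior 1/3): door 2 is available, opened with probability 3/4; weight (1/3)·(3/4) = 1/4.
The weights sum to 7/12.
So P(the car behind door 3 | the host opened door 2) = (1/4) / (7/12) = 3/7.

3/7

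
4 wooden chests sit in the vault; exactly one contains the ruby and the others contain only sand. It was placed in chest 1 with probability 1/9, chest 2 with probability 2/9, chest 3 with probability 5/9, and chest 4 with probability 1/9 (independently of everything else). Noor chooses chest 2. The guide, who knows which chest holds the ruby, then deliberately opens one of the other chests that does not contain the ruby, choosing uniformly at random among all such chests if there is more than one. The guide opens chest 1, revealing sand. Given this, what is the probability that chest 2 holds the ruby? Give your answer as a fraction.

Consider each possible location of the ruby in turn.
If it is in chest 1 (prior 1/9): the guide opened chest 1, so this case is ruled out; weight (1/9)·0 = 0.
If it is in chest 2 (prior 2/9): the guide has 3 equally likely choices, so probability 1/3; weight (2/9)·(1/3) = 2/27.
If it is in chest 3 (prior 5/9): the guide has 2 equally likely choices, so probability 1/2; weight (5/9)·(1/2) = 5/18.
If it is in chest 4 (prior 1/9): the guide has 2 equally likely choices, so probability 1/2; weight (1/9)·(1/2) = 1/18.
The weights sum to 11/27.
So P(the ruby in chest 2 | the guide opened chest 1) = (2/27) / (11/27) = 2/11.

2/11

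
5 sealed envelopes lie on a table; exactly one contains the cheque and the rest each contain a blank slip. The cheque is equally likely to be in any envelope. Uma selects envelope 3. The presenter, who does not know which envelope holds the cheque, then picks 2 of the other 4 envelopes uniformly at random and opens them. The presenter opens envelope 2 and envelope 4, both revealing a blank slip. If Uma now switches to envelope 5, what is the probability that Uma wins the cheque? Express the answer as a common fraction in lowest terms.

Consider each possible location of the cheque in turn.
If it is in any of envelopes 1, 3, and 5 (prior 1/5 each): the presenter picks exactly this set with probability 1/6 regardless, and none is the prize; weight (1/5)·(1/6) = 1/30 each.
If it is in either of envelopes 2 and 4 (prior 1/5 each): that envelope was opened and seen not to hold the prize — ruled out; weight (1/5)·0 = 0 each.
The weights sum to 1/10.
So P(the cheque in envelope 5 | the presenter opened envelope 2 and envelope 4) = (1/30) / (1/10) = 1/3.

1/3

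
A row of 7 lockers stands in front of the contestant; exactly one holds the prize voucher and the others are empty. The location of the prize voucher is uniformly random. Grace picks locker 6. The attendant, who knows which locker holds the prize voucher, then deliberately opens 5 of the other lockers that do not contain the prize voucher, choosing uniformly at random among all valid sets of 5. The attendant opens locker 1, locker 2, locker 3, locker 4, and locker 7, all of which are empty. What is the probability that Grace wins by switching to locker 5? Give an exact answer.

Apply Bayes' rule, conditioning on where the prize voucher actually is.
If it is in any of lockers 1, 2, 3, 4, and 7 (prior 1/7 each): that locker was opened and seen not to hold the prize — ruled out; weight (1/7)·0 = 0 each.
If it is in locker 5 (prior 1/7): the attendant has no choice, probability 1; weight (1/7)·1 = 1/7.
If it is in locker 6 (prior 1/7): the attendant has 6 equally likely choices, so probability 1/6; weight (1/7)·(1/6) = 1/42.
The weights sum to 1/6.
So P(the prize voucher in locker 5 | the attendant opened locker 1, locker 2, locker 3, locker 4, and locker 7) = (1/7) / (1/6) = 6/7.

6/7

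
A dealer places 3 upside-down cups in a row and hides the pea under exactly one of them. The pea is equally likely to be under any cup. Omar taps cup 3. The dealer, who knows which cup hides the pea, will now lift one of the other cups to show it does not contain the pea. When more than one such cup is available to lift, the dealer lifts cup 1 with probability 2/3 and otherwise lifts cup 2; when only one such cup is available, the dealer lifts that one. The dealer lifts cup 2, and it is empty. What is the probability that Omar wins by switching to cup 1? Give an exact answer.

3/4

Consider each possible location of the pea in turn.
If it is under cup 1 (prior 1/3): only cup 2 is available, probability 1; weight (1/3)·1 = 1/3.
If it is under cup 2 (prior 1/3): the dealer opened cup 2, so this case is ruled out; weight (1/3)·0 = 0.
If it is under cup 3 (prior 1/3): cup 1 is available but not opened, probability 1/3; weight (1/3)·(1/3) = 1/9.
The weights sum to 4/9.
So P(the pea under cup 1 | the dealer opened cup 2) = (1/3) / (4/9) = 3/4.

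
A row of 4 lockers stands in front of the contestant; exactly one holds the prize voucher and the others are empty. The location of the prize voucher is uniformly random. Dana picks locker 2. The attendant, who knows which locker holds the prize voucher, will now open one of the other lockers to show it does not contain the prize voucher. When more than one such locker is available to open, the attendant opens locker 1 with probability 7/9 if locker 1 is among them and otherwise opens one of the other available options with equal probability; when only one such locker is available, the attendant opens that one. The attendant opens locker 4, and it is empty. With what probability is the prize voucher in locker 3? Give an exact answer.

4/15

Condition on the true location of the prize voucher.
If it is in locker 1 (prior 1/4): locker 1 holds the prize so is unavailable; the attendant chooses uniformly among the 2 others, probability 1/2; weight (1/4)·(1/2) = 1/8.
If it is in locker 2 (prior 1/4): locker 1 is available but not opened; locker 4 gets probability (1 − 7/9)/2 = 1/9; weight (1/4)·(1/9) = 1/36.
If it is in locker 3 (prior 1/4): locker 1 is available but not opened, probability 2/9; weight (1/4)·(2/9) = 1/18.
If it is in locker 4 (prior 1/4): the attendant opened locker 4, so this case is ruled out; weight (1/4)·0 = 0.
The weights sum to 5/24.
So P(the prize voucher in locker 3 | the attendant opened locker 4) = (1/18) / (5/24) = 4/15.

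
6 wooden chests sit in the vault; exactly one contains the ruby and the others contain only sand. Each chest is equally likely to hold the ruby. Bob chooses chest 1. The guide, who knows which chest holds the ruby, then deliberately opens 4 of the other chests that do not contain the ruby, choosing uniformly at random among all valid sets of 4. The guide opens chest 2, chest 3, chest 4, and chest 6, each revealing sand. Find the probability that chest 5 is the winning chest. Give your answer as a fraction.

5/6

Condition on the true location of the ruby.
If it is in chest 1 (prior 1/6): the guide has 5 equally likely choices, so probability 1/5; weight (1/6)·(1/5) = 1/30.
If it is in any of chests 2, 3, 4, and 6 (prior 1/6 each): that chest was opened and seen not to hold the prize — ruled out; weight (1/6)·0 = 0 each.
If it is in chest 5 (prior 1/6): the guide has no choice, probability 1; weight (1/6)·1 = 1/6.
The weights sum to 1/5.
So P(the ruby in chest 5 | the guide opened chest 2, chest 3, chest 4, and chest 6) = (1/6) / (1/5) = 5/6.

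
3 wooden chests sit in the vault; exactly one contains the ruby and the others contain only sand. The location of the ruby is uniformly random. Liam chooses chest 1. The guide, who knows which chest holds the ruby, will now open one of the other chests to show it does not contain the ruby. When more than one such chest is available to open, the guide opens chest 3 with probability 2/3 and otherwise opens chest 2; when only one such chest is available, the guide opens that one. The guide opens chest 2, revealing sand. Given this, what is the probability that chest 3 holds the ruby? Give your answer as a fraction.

3/4

Apply Bayes' rule, conditioning on where the ruby actually is.
If it is in chest 1 (prior 1/3): chest 3 is available but not opened, probability 1/3; weight (1/3)·(1/3) = 1/9.
If it is in chest 2 (prior 1/3): the guide opened chest 2, so this case is ruled out; weight (1/3)·0 = 0.
If it is in chest 3 (prior 1/3): only chest 2 is available, probability 1; weight (1/3)·1 = 1/3.
The weights sum to 4/9.
So P(the ruby in chest 3 | the guide opened chest 2) = (1/3) / (4/9) = 3/4.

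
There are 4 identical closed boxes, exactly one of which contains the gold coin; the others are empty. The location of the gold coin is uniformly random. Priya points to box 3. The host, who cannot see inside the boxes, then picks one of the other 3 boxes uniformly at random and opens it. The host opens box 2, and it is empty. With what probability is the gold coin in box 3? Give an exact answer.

1/3

Because the host chose which box to open without knowing where the gold coin is, the choice is independent of the prize location. Learning that box 2 does not hold the gold coin simply rules out that one location and leaves the remaining 3 boxes still equally likely by symmetry.
So P(the gold coin in box 3) = 1/3.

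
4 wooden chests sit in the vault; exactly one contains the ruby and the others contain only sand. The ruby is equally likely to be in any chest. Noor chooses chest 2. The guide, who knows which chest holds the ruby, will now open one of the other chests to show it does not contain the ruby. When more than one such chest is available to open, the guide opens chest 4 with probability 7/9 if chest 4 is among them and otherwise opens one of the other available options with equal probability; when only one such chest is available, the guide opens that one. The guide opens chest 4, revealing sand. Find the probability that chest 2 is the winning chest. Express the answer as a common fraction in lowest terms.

1/3

Condition on the true location of the ruby.
If it is in any of chests 1, 2, and 3 (prior 1/4 each): chest 4 is available, opened with probability 7/9; weight (1/4)·(7/9) = 7/36 each.
If it is in chest 4 (prior 1/4): the guide opened chest 4, so this case is ruled out; weight (1/4)·0 = 0.
The weights sum to 7/12.
So P(the ruby in chest 2 | the guide opened chest 4) = (7/36) / (7/12) = 1/3.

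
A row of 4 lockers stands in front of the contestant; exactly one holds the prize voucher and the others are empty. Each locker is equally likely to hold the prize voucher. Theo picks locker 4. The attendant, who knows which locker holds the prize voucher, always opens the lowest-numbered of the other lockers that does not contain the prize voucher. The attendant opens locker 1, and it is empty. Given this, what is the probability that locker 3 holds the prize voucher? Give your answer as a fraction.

1/3

Apply Bayes' rule, conditioning on where the prize voucher actually is.
If it is in locker 1 (prior 1/4): the attendant opened locker 1, so this case is ruled out; weight (1/4)·0 = 0.
If it is in any of lockers 2, 3, and 4 (prior 1/4 each): locker 1 is the lowest-numbered option available, probability 1; weight (1/4)·1 = 1/4 each.
The weights sum to 3/4.
So P(the prize voucher in locker 3 | the attendant opened locker 1) = (1/4) / (3/4) = 1/3.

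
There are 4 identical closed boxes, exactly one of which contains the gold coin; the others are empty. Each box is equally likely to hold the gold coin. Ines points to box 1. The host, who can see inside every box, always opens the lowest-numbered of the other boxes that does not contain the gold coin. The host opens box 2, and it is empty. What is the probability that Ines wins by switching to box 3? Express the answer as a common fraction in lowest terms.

1/3

Condition on the true location of the gold coin.
If it is in any of boxes 1, 3, and 4 (prior 1/4 each): box 2 is the lowest-numbered option available, probability 1; weight (1/4)·1 = 1/4 each.
If it is in box 2 (prior 1/4): the host opened box 2, so this case is ruled out; weight (1/4)·0 = 0.
The weights sum to 3/4.
So P(the gold coin in box 3 | the host opened box 2) = (1/4) / (3/4) = 1/3.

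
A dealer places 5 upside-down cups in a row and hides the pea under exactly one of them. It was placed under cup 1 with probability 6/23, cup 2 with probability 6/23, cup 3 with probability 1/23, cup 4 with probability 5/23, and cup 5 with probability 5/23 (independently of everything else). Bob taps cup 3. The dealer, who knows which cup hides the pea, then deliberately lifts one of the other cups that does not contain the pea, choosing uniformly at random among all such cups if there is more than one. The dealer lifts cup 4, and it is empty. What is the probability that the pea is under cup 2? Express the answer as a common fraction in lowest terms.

24/71

Apply Bayes' rule, conditioning on where the pea actually is.
If it is under either of cups 1 and 2 (prior 6/23 each): the dealer has 3 equally likely choices, so probability 1/3; weight (6/23)·(1/3) = 2/23 each.
If it is under cup 3 (prior 1/23): the dealer has 4 equally likely choices, so probability 1/4; weight (1/23)·(1/4) = 1/92.
If it is under cup 4 (prior 5/23): the dealer opened cup 4, so this case is ruled out; weight (5/23)·0 = 0.
If it is under cup 5 (prior 5/23): the dealer has 3 equally likely choices, so probability 1/3; weight (5/23)·(1/3) = 5/69.
The weights sum to 71/276.
So P(the pea under cup 2 | the dealer opened cup 4) = (2/23) / (71/276) = 24/71.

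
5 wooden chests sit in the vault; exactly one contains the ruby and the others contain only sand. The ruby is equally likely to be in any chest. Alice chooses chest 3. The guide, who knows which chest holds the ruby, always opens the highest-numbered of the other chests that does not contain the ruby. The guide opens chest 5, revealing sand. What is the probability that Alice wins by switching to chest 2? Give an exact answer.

Consider each possible location of the ruby in turn.
If it is in any of chests 1, 2, 3, and 4 (prior 1/5 each): chest 5 is the highest-numbered option available, probability 1; weight (1/5)·1 = 1/5 each.
If it is in chest 5 (prior 1/5): the guide opened chest 5, so this case is ruled out; weight (1/5)·0 = 0.
The weights sum to 4/5.
So P(the ruby in chest 2 | the guide opened chest 5) = (1/5) / (4/5) = 1/4.

1/4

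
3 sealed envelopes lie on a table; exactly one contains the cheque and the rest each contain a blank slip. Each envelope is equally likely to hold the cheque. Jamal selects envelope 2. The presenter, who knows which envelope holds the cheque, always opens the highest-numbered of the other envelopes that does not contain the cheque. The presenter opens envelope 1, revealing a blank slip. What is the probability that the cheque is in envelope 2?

Consider each possible location of the cheque in turn.
If it is in envelope 1 (prior 1/3): the presenter opened envelope 1, so this case is ruled out; weight (1/3)·0 = 0.
If it is in envelope 2 (prior 1/3): the presenter would have opened envelope 3 instead, probability 0; weight (1/3)·0 = 0.
If it is in envelope 3 (prior 1/3): envelope 1 is the highest-numbered option available, probability 1; weight (1/3)·1 = 1/3.
The weights sum to 1/3.
So P(the cheque in envelope 2 | the presenter opened envelope 1) = 0 / (1/3) = 0.

0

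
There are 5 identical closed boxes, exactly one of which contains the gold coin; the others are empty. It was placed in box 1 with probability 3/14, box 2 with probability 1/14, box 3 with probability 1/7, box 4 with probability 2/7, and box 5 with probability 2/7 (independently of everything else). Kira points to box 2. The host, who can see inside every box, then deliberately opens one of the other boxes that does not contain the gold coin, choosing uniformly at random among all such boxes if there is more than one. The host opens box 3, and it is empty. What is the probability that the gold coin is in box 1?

12/47

Apply Bayes' rule, conditioning on where the gold coin actually is.
If it is in box 1 (prior 3/14): the host has 3 equally likely choices, so probability 1/3; weight (3/14)·(1/3) = 1/14.
If it is in box 2 (prior 1/14): the host has 4 equally likely choices, so probability 1/4; weight (1/14)·(1/4) = 1/56.
If it is in box 3 (prior 1/7): the host opened box 3, so this case is ruled out; weight (1/7)·0 = 0.
If it is in either of boxes 4 and 5 (prior 2/7 each): the host has 3 equally likely choices, so probability 1/3; weight (2/7)·(1/3) = 2/21 each.
The weights sum to 47/168.
So P(the gold coin in box 1 | the host opened box 3) = (1/14) / (47/168) = 12/47.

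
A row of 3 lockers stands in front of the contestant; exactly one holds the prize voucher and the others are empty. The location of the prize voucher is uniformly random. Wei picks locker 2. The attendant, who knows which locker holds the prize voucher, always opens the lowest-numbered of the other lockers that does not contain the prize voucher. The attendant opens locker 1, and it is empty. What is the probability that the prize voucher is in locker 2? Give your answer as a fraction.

1/2

Condition on the true location of the prize voucher.
If it is in locker 1 (prior 1/3): the attendant opened locker 1, so this case is ruled out; weight (1/3)·0 = 0.
If it is in either of lockers 2 and 3 (prior 1/3 each): locker 1 is the lowest-numbered option available, probability 1; weight (1/3)·1 = 1/3 each.
The weights sum to 2/3.
So P(the prize voucher in locker 2 | the attendant opened locker 1) = (1/3) / (2/3) = 1/2.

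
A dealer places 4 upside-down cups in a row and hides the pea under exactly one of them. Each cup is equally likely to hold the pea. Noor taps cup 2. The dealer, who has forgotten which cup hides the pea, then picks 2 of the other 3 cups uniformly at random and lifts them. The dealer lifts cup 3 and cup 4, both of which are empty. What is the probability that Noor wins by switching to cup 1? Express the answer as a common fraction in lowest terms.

1/2

Because the dealer chose which cups to lift without knowing where the pea is, the choice is independent of the prize location. Learning that none of the 2 opened cups holds the pea simply rules out those 2 locations and leaves the remaining 2 cups still equally likely by symmetry.
So P(the pea under cup 1) = 1/2.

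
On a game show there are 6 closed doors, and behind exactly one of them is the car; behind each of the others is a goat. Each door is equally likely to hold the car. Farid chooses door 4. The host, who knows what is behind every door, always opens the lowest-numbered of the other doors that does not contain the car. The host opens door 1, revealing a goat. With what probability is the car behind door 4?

Consider each possible location of the car in turn.
If it is behind door 1 (prior 1/6): the host opened door 1, so this case is ruled out; weight (1/6)·0 = 0.
If it is behind any of doors 2, 3, 4, 5, and 6 (prior 1/6 each): door 1 is the lowest-numbered option available, probability 1; weight (1/6)·1 = 1/6 each.
The weights sum to 5/6.
So P(the car behind door 4 | the host opened door 1) = (1/6) / (5/6) = 1/5.

1/5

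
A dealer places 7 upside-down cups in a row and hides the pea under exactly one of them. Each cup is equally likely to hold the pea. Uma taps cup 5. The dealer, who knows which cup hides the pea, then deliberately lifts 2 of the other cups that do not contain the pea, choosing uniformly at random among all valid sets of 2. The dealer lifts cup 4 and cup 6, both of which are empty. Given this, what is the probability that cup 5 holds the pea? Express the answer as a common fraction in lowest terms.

Apply Bayes' rule, conditioning on where the pea actually is.
If it is under any of cups 1, 2, 3, and 7 (prior 1/7 each): the dealer has 10 equally likely choices, so probability 1/10; weight (1/7)·(1/10) = 1/70 each.
If it is under either of cups 4 and 6 (prior 1/7 each): that cup was opened and seen not to hold the prize — ruled out; weight (1/7)·0 = 0 each.
If it is under cup 5 (prior 1/7): the dealer has 15 equally likely choices, so probability 1/15; weight (1/7)·(1/15) = 1/105.
The weights sum to 1/15.
So P(the pea under cup 5 | the dealer opened cup 4 and cup 6) = (1/105) / (1/15) = 1/7.

1/7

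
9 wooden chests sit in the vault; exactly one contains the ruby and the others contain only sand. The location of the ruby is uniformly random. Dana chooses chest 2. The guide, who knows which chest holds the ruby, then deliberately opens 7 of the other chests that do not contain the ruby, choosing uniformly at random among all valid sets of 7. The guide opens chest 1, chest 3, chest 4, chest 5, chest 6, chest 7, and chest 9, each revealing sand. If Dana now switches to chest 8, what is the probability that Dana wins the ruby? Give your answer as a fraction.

8/9

Condition on the true location of the ruby.
If it is in any of chests 1, 3, 4, 5, 6, 7, and 9 (prior 1/9 each): that chest was opened and seen not to hold the prize — ruled out; weight (1/9)·0 = 0 each.
If it is in chest 2 (prior 1/9): the guide has 8 equally likely choices, so probability 1/8; weight (1/9)·(1/8) = 1/72.
If it is in chest 8 (prior 1/9): the guide has no choice, probability 1; weight (1/9)·1 = 1/9.
The weights sum to 1/8.
So P(the ruby in chest 8 | the guide opened chest 1, chest 3, chest 4, chest 5, chest 6, chest 7, and chest 9) = (1/9) / (1/8) = 8/9.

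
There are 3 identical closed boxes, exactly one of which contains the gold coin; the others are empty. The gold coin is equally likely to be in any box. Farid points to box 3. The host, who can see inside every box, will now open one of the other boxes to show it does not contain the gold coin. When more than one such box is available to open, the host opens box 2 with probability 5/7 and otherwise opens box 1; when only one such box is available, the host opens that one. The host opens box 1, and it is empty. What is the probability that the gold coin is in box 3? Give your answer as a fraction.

Consider each possible location of the gold coin in turn.
If it is in box 1 (prior 1/3): the host opened box 1, so this case is ruled out; weight (1/3)·0 = 0.
If it is in box 2 (prior 1/3): only box 1 is available, probability 1; weight (1/3)·1 = 1/3.
If it is in box 3 (prior 1/3): box 2 is available but not opened, probability 2/7; weight (1/3)·(2/7) = 2/21.
The weights sum to 3/7.
So P(the gold coin in box 3 | the host opened box 1) = (2/21) / (3/7) = 2/9.

2/9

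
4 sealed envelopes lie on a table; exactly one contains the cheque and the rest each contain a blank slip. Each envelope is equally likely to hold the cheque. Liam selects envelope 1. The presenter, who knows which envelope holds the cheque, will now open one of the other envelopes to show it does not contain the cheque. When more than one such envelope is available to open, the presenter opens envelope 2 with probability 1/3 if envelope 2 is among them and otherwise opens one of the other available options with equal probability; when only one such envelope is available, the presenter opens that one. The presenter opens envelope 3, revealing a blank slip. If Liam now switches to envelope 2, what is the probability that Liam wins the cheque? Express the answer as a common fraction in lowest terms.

Apply Bayes' rule, conditioning on where the cheque actually is.
If it is in envelope 1 (prior 1/4): envelope 2 is available but not opened; envelope 3 gets probability (1 − 1/3)/2 = 1/3; weight (1/4)·(1/3) = 1/12.
If it is in envelope 2 (prior 1/4): envelope 2 holds the prize so is unavailable; the presenter chooses uniformly among the 2 others, probability 1/2; weight (1/4)·(1/2) = 1/8.
If it is in envelope 3 (prior 1/4): the presenter opened envelope 3, so this case is ruled out; weight (1/4)·0 = 0.
If it is in envelope 4 (prior 1/4): envelope 2 is available but not opened, probability 2/3; weight (1/4)·(2/3) = 1/6.
The weights sum to 3/8.
So P(the cheque in envelope 2 | the presenter opened envelope 3) = (1/8) / (3/8) = 1/3.

1/3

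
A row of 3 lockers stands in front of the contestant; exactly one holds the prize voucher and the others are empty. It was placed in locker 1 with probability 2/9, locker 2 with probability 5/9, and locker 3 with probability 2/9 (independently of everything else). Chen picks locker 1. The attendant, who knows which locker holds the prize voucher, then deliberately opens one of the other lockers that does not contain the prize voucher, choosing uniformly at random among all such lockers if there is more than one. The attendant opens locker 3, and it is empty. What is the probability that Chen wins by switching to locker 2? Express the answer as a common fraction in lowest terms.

5/6

Consider each possible location of the prize voucher in turn.
If it is in locker 1 (prior 2/9): the attendant has 2 equally likely choices, so probability 1/2; weight (2/9)·(1/2) = 1/9.
If it is in locker 2 (prior 5/9): the attendant has no choice, probability 1; weight (5/9)·1 = 5/9.
If it is in locker 3 (prior 2/9): the attendant opened locker 3, so this case is ruled out; weight (2/9)·0 = 0.
The weights sum to 2/3.
So P(the prize voucher in locker 2 | the attendant opened locker 3) = (5/9) / (2/3) = 5/6.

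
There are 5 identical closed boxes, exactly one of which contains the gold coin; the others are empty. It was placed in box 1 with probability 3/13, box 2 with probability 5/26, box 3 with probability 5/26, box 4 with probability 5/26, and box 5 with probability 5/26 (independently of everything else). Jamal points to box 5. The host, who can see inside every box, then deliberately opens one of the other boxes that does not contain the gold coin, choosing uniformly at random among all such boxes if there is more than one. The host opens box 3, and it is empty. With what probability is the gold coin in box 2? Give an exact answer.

20/79

Condition on the true location of the gold coin.
If it is in box 1 (prior 3/13): the host has 3 equally likely choices, so probability 1/3; weight (3/13)·(1/3) = 1/13.
If it is in either of boxes 2 and 4 (prior 5/26 each): the host has 3 equally likely choices, so probability 1/3; weight (5/26)·(1/3) = 5/78 each.
If it is in box 3 (prior 5/26): the host opened box 3, so this case is ruled out; weight (5/26)·0 = 0.
If it is in box 5 (prior 5/26): the host has 4 equally likely choices, so probability 1/4; weight (5/26)·(1/4) = 5/104.
The weights sum to 79/312.
So P(the gold coin in box 2 | the host opened box 3) = (5/78) / (79/312) = 20/79.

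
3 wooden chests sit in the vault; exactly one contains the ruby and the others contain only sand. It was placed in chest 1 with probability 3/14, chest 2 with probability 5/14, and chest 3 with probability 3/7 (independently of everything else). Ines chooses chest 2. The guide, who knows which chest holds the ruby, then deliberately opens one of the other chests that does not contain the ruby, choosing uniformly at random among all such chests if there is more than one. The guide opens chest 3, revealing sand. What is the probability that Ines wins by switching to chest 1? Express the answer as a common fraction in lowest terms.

6/11

Condition on the true location of the ruby.
If it is in chest 1 (prior 3/14): the guide has no choice, probability 1; weight (3/14)·1 = 3/14.
If it is in chest 2 (prior 5/14): the guide has 2 equally likely choices, so probability 1/2; weight (5/14)·(1/2) = 5/28.
If it is in chest 3 (prior 3/7): the guide opened chest 3, so this case is ruled out; weight (3/7)·0 = 0.
The weights sum to 11/28.
So P(the ruby in chest 1 | the guide opened chest 3) = (3/14) / (11/28) = 6/11.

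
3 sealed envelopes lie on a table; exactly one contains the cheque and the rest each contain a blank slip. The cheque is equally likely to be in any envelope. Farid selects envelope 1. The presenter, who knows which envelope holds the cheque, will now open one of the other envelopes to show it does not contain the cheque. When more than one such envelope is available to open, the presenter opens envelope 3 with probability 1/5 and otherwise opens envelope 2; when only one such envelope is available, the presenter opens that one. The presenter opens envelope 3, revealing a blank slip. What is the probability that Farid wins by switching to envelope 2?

Apply Bayes' rule, conditioning on where the cheque actually is.
If it is in envelope 1 (prior 1/3): envelope 3 is available, opened with probability 1/5; weight (1/3)·(1/5) = 1/15.
If it is in envelope 2 (prior 1/3): only envelope 3 is available, probability 1; weight (1/3)·1 = 1/3.
If it is in envelope 3 (prior 1/3): the presenter opened envelope 3, so this case is ruled out; weight (1/3)·0 = 0.
The weights sum to 2/5.
So P(the cheque in envelope 2 | the presenter opened envelope 3) = (1/3) / (2/5) = 5/6.

5/6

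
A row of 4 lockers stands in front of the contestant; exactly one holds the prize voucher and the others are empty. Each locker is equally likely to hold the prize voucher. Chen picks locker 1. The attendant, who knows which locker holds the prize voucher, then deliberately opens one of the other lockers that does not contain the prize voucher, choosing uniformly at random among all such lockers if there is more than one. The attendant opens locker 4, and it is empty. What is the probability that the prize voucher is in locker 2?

3/8

Consider each possible location of the prize voucher in turn.
If it is in locker 1 (prior 1/4): the attendant has 3 equally likely choices, so probability 1/3; weight (1/4)·(1/3) = 1/12.
If it is in either of lockers 2 and 3 (prior 1/4 each): the attendant has 2 equally likely choices, so probability 1/2; weight (1/4)·(1/2) = 1/8 each.
If it is in locker 4 (prior 1/4): the attendant opened locker 4, so this case is ruled out; weight (1/4)·0 = 0.
The weights sum to 1/3.
So P(the prize voucher in locker 2 | the attendant opened locker 4) = (1/8) / (1/3) = 3/8.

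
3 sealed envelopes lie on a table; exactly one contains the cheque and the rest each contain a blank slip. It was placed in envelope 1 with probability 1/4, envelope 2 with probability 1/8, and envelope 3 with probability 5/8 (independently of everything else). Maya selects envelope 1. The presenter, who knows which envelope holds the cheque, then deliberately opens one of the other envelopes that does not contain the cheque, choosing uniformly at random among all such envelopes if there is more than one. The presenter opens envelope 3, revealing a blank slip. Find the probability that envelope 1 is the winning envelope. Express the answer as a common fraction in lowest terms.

1/2

Consider each possible location of the cheque in turn.
If it is in envelope 1 (prior 1/4): the presenter has 2 equally likely choices, so probability 1/2; weight (1/4)·(1/2) = 1/8.
If it is in envelope 2 (prior 1/8): the presenter has no choice, probability 1; weight (1/8)·1 = 1/8.
If it is in envelope 3 (prior 5/8): the presenter opened envelope 3, so this case is ruled out; weight (5/8)·0 = 0.
The weights sum to 1/4.
So P(the cheque in envelope 1 | the presenter opened envelope 3) = (1/8) / (1/4) = 1/2.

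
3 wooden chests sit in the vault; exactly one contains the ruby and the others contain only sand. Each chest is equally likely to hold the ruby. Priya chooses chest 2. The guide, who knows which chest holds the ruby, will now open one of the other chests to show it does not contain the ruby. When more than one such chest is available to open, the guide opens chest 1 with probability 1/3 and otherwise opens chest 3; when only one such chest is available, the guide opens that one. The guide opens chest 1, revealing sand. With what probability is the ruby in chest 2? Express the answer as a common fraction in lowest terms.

1/4

Condition on the true location of the ruby.
If it is in chest 1 (prior 1/3): the guide opened chest 1, so this case is ruled out; weight (1/3)·0 = 0.
If it is in chest 2 (prior 1/3): chest 1 is available, opened with probability 1/3; weight (1/3)·(1/3) = 1/9.
If it is in chest 3 (prior 1/3): only chest 1 is available, probability 1; weight (1/3)·1 = 1/3.
The weights sum to 4/9.
So P(the ruby in chest 2 | the guide opened chest 1) = (1/9) / (4/9) = 1/4.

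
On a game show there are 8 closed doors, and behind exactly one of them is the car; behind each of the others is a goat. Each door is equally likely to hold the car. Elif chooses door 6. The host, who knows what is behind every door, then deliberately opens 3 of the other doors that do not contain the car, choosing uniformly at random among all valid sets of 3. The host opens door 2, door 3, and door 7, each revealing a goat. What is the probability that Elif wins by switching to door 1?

7/32

Condition on the true location of the car.
If it is behind any of doors 1, 4, 5, and 8 (prior 1/8 each): the host has 20 equally likely choices, so probability 1/20; weight (1/8)·(1/20) = 1/160 each.
If it is behind any of doors 2, 3, and 7 (prior 1/8 each): that door was opened and seen not to hold the prize — ruled out; weight (1/8)·0 = 0 each.
If it is behind door 6 (prior 1/8): the host has 35 equally likely choices, so probability 1/35; weight (1/8)·(1/35) = 1/280.
The weights sum to 1/35.
So P(the car behind door 1 | the host opened door 2, door 3, and door 7) = (1/160) / (1/35) = 7/32.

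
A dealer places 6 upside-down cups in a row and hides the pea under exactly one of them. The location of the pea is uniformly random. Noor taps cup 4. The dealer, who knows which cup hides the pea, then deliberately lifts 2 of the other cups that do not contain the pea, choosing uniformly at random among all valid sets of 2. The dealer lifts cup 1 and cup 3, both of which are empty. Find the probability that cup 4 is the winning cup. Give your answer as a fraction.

1/6

Consider each possible location of the pea in turn.
If it is under either of cups 1 and 3 (prior 1/6 each): that cup was opened and seen not to hold the prize — ruled out; weight (1/6)·0 = 0 each.
If it is under any of cups 2, 5, and 6 (prior 1/6 each): the dealer has 6 equally likely choices, so probability 1/6; weight (1/6)·(1/6) = 1/36 each.
If it is under cup 4 (prior 1/6): the dealer has 10 equally likely choices, so probability 1/10; weight (1/6)·(1/10) = 1/60.
The weights sum to 1/10.
So P(the pea under cup 4 | the dealer opened cup 1 and cup 3) = (1/60) / (1/10) = 1/6.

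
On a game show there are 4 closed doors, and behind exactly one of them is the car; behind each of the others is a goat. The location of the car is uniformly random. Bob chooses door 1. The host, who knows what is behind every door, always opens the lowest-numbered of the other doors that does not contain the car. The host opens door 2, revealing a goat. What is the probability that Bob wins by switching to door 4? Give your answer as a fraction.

Apply Bayes' rule, conditioning on where the car actually is.
If it is behind any of doors 1, 3, and 4 (prior 1/4 each): door 2 is the lowest-numbered option available, probability 1; weight (1/4)·1 = 1/4 each.
If it is behind door 2 (prior 1/4): the host opened door 2, so this case is ruled out; weight (1/4)·0 = 0.
The weights sum to 3/4.
So P(the car behind door 4 | the host opened door 2) = (1/4) / (3/4) = 1/3.

1/3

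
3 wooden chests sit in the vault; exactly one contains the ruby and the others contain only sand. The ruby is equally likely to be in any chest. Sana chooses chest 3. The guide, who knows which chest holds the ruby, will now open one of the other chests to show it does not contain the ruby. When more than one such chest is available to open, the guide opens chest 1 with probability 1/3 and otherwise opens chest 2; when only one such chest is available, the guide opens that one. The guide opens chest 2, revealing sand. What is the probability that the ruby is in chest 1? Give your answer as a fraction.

3/5

Consider each possible location of the ruby in turn.
If it is in chest 1 (prior 1/3): only chest 2 is available, probability 1; weight (1/3)·1 = 1/3.
If it is in chest 2 (prior 1/3): the guide opened chest 2, so this case is ruled out; weight (1/3)·0 = 0.
If it is in chest 3 (prior 1/3): chest 1 is available but not opened, probability 2/3; weight (1/3)·(2/3) = 2/9.
The weights sum to 5/9.
So P(the ruby in chest 1 | the guide opened chest 2) = (1/3) / (5/9) = 3/5.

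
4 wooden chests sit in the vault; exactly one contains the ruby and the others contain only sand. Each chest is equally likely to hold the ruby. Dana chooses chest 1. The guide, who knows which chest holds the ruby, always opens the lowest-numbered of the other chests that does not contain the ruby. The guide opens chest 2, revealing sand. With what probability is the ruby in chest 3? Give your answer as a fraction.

1/3

Apply Bayes' rule, conditioning on where the ruby actually is.
If it is in any of chests 1, 3, and 4 (prior 1/4 each): chest 2 is the lowest-numbered option available, probability 1; weight (1/4)·1 = 1/4 each.
If it is in chest 2 (prior 1/4): the guide opened chest 2, so this case is ruled out; weight (1/4)·0 = 0.
The weights sum to 3/4.
So P(the ruby in chest 3 | the guide opened chest 2) = (1/4) / (3/4) = 1/3.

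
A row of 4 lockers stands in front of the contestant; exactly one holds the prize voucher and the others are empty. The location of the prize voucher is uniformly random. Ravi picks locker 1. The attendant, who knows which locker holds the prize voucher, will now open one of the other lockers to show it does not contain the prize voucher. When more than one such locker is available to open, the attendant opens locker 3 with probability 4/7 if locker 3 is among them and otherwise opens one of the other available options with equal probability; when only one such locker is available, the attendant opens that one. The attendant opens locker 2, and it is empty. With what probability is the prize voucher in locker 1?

3/16

Consider each possible location of the prize voucher in turn.
If it is in locker 1 (prior 1/4): locker 3 is available but not opened; locker 2 gets probability (1 − 4/7)/2 = 3/14; weight (1/4)·(3/14) = 3/56.
If it is in locker 2 (prior 1/4): the attendant opened locker 2, so this case is ruled out; weight (1/4)·0 = 0.
If it is in locker 3 (prior 1/4): locker 3 holds the prize so is unavailable; the attendant chooses uniformly among the 2 others, probability 1/2; weight (1/4)·(1/2) = 1/8.
If it is in locker 4 (prior 1/4): locker 3 is available but not opened, probability 3/7; weight (1/4)·(3/7) = 3/28.
The weights sum to 2/7.
So P(the prize voucher in locker 1 | the attendant opened locker 2) = (3/56) / (2/7) = 3/16.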